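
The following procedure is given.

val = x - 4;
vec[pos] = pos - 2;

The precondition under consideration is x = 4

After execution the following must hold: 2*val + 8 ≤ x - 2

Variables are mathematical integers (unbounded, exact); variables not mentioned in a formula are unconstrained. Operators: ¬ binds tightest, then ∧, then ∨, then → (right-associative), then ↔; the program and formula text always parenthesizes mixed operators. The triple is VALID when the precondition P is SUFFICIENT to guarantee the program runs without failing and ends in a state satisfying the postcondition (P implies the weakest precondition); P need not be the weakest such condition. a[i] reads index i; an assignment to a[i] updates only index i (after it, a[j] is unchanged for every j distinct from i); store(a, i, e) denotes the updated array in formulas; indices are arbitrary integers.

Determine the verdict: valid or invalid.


Working backward. After the program, the postcondition 2*val + 8 ≤ x - 2 must hold; in canonical form it is 2*val ≤ x - 10.
Before vec[pos] := pos - 2: 2*val ≤ x - 10
Before val := x - 4: x ≤ -2
The weakest precondition is x ≤ -2.
Check whether x = 4 implies it.
Countermodel: at the initial state x = 4, the precondition holds but the weakest precondition fails.
Answer: invalid


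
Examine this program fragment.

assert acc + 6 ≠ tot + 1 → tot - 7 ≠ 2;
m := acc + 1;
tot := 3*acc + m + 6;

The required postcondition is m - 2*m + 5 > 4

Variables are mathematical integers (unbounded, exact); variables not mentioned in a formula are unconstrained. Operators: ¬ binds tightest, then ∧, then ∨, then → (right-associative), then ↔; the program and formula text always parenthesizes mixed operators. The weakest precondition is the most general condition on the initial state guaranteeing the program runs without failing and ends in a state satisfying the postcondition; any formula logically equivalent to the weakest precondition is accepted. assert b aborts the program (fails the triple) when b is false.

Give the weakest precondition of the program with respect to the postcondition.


Working backward. After the program, the postcondition m - 2*m + 5 > 4 must hold; in canonical form it is m < 1.
Before tot := 3*acc + m + 6: m < 1
Before m := acc + 1: acc < 0
Before assert acc + 6 ≠ tot + 1 → tot - 7 ≠ 2: (acc ≠ tot - 5 → tot ≠ 9) ∧ acc < 0
Answer: WP = (acc ≠ tot - 5 → tot ≠ 9) ∧ acc < 0


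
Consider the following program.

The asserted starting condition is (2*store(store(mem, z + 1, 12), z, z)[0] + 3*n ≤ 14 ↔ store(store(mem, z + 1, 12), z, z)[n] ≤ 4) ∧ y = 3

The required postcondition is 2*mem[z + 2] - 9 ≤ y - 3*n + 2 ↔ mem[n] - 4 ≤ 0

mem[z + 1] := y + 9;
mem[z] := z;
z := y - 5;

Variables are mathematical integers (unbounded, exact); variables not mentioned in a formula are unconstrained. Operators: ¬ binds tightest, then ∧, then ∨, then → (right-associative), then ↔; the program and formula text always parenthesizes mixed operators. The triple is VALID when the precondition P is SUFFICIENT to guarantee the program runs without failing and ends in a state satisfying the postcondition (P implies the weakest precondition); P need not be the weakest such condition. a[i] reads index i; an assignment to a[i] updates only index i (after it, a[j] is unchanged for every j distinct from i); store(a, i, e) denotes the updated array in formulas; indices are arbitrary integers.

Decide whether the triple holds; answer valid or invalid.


Working backward. After the program, the postcondition 2*mem[z + 2] - 9 ≤ y - 3*n + 2 ↔ mem[n] - 4 ≤ 0 must hold; in canonical form it is 2*mem[z + 2] + 3*n ≤ y + 11 ↔ mem[n] ≤ 4.
Before z := y - 5: 2*mem[y - 3] + 3*n ≤ y + 11 ↔ mem[n] ≤ 4
Before mem[z] := z: 2*store(mem, z, z)[y - 3] + 3*n ≤ y + 11 ↔ store(mem, z, z)[n] ≤ 4
Before mem[z + 1] := y + 9: 2*store(store(mem, z + 1, y + 9), z, z)[y - 3] + 3*n ≤ y + 11 ↔ store(store(mem, z + 1, y + 9), z, z)[n] ≤ 4
The weakest precondition is 2*store(store(mem, z + 1, y + 9), z, z)[y - 3] + 3*n ≤ y + 11 ↔ store(store(mem, z + 1, y + 9), z, z)[n] ≤ 4.
Check whether (2*store(store(mem, z + 1, 12), z, z)[0] + 3*n ≤ 14 ↔ store(store(mem, z + 1, 12), z, z)[n] ≤ 4) ∧ y = 3 implies it.
Every state satisfying the precondition satisfies the weakest precondition: the implication holds.
Answer: valid


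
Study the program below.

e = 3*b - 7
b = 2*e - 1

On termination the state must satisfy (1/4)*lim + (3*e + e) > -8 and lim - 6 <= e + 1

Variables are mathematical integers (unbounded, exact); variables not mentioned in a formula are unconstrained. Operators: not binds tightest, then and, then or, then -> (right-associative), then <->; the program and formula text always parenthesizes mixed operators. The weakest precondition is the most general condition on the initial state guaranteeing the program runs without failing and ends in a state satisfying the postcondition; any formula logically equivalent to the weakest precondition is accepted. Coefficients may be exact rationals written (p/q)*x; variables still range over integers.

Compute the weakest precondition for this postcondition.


Working backward. After the program, the postcondition (1/4)*lim + (3*e + e) > -8 and lim - 6 <= e + 1 must hold; in canonical form it is 4*e + (1/4)*lim > -8 and lim <= e + 7.
Before b := 2*e - 1: 4*e + (1/4)*lim > -8 and lim <= e + 7
Before e := 3*b - 7: 12*b + (1/4)*lim > 20 and lim <= 3*b
Answer: WP = 12*b + (1/4)*lim > 20 and lim <= 3*b


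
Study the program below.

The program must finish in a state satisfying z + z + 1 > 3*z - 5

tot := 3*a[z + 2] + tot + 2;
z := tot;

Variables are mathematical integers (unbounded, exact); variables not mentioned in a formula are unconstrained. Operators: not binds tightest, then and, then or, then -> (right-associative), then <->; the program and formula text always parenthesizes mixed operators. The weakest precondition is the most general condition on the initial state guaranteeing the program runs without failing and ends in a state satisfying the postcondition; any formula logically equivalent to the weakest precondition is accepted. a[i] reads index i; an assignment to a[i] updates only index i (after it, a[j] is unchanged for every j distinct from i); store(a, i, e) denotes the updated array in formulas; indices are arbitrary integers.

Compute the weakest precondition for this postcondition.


Working backward. After the program, the postcondition z + z + 1 > 3*z - 5 must hold; in canonical form it is z < 6.
Before z := tot: tot < 6
Before tot := 3*a[z + 2] + tot + 2: 3*a[z + 2] + tot < 4
Answer: WP = 3*a[z + 2] + tot < 4


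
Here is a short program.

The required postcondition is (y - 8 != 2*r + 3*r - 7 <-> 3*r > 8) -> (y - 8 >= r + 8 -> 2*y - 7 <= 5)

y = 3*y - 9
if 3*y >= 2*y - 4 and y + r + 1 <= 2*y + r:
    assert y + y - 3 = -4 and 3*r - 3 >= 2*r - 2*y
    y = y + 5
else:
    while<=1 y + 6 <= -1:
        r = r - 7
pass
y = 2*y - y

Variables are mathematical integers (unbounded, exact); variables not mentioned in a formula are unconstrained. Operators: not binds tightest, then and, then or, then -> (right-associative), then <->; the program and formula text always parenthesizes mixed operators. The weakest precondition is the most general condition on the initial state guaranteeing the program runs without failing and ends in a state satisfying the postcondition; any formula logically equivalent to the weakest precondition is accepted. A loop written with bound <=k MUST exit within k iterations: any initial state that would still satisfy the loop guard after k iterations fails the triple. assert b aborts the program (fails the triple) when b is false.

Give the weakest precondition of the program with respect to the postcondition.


Working backward. After the program, the postcondition (y - 8 != 2*r + 3*r - 7 <-> 3*r > 8) -> (y - 8 >= r + 8 -> 2*y - 7 <= 5) must hold; in canonical form it is (y != 5*r + 1 <-> 3*r > 8) -> (y >= r + 16 -> 2*y <= 12).
Before y := 2*y - y: (y != 5*r + 1 <-> 3*r > 8) -> (y >= r + 16 -> 2*y <= 12)
Before skip: (y != 5*r + 1 <-> 3*r > 8) -> (y >= r + 16 -> 2*y <= 12)
Then branch requires 2*y = -1 and r + 2*y >= 3 and ((y != 5*r - 4 <-> 3*r > 8) -> (y >= r + 11 -> 2*y <= 2)); else branch requires (y <= -7 -> ((not (y <= -7)) and ((y != 5*r - 34 <-> 3*r > 29) -> (y >= r + 9 -> 2*y <= 12)))) and ((not (y <= -7)) -> ((y != 5*r + 1 <-> 3*r > 8) -> (y >= r + 16 -> 2*y <= 12))).
Before the if: ((y >= -4 and y >= 1) -> (2*y = -1 and r + 2*y >= 3 and ((y != 5*r - 4 <-> 3*r > 8) -> (y >= r + 11 -> 2*y <= 2)))) and ((not (y >= -4 and y >= 1)) -> ((y <= -7 -> ((not (y <= -7)) and ((y != 5*r - 34 <-> 3*r > 29) -> (y >= r + 9 -> 2*y <= 12)))) and ((not (y <= -7)) -> ((y != 5*r + 1 <-> 3*r > 8) -> (y >= r + 16 -> 2*y <= 12)))))
Before y := 3*y - 9: ((3*y >= 5 and 3*y >= 10) -> (6*y = 17 and r + 6*y >= 21 and ((3*y != 5*r + 5 <-> 3*r > 8) -> (3*y >= r + 20 -> 6*y <= 20)))) and ((not (3*y >= 5 and 3*y >= 10)) -> ((3*y <= 2 -> ((not (3*y <= 2)) and ((3*y != 5*r - 25 <-> 3*r > 29) -> (3*y >= r + 18 -> 6*y <= 30)))) and ((not (3*y <= 2)) -> ((3*y != 5*r + 10 <-> 3*r > 8) -> (3*y >= r + 25 -> 6*y <= 30)))))
Answer: WP = ((3*y >= 5 and 3*y >= 10) -> (6*y = 17 and r + 6*y >= 21 and ((3*y != 5*r + 5 <-> 3*r > 8) -> (3*y >= r + 20 -> 6*y <= 20)))) and ((not (3*y >= 5 and 3*y >= 10)) -> ((3*y <= 2 -> ((not (3*y <= 2)) and ((3*y != 5*r - 25 <-> 3*r > 29) -> (3*y >= r + 18 -> 6*y <= 30)))) and ((not (3*y <= 2)) -> ((3*y != 5*r + 10 <-> 3*r > 8) -> (3*y >= r + 25 -> 6*y <= 30)))))


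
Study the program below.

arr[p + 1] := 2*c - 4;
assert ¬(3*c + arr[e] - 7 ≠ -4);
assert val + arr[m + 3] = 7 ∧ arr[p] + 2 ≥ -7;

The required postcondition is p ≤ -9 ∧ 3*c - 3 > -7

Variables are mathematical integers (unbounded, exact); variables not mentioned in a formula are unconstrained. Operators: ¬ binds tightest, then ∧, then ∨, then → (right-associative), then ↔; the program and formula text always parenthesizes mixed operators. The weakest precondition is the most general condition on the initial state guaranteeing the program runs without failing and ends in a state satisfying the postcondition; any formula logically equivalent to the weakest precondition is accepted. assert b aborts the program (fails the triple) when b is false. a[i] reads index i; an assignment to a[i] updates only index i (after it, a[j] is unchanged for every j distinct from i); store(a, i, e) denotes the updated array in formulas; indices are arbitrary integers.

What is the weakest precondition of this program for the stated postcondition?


Working backward. After the program, the postcondition p ≤ -9 ∧ 3*c - 3 > -7 must hold; in canonical form it is p ≤ -9 ∧ 3*c > -4.
Before assert val + arr[m + 3] = 7 ∧ arr[p] + 2 ≥ -7: arr[m + 3] + val = 7 ∧ arr[p] ≥ -9 ∧ p ≤ -9 ∧ 3*c > -4
Before assert ¬(3*c + arr[e] - 7 ≠ -4): (¬(arr[e] + 3*c ≠ 3)) ∧ arr[m + 3] + val = 7 ∧ arr[p] ≥ -9 ∧ p ≤ -9 ∧ 3*c > -4
Before arr[p + 1] := 2*c - 4: (¬(store(arr, p + 1, 2*c - 4)[e] + 3*c ≠ 3)) ∧ store(arr, p + 1, 2*c - 4)[m + 3] + val = 7 ∧ store(arr, p + 1, 2*c - 4)[p] ≥ -9 ∧ p ≤ -9 ∧ 3*c > -4
Answer: WP = (¬(store(arr, p + 1, 2*c - 4)[e] + 3*c ≠ 3)) ∧ store(arr, p + 1, 2*c - 4)[m + 3] + val = 7 ∧ store(arr, p + 1, 2*c - 4)[p] ≥ -9 ∧ p ≤ -9 ∧ 3*c > -4


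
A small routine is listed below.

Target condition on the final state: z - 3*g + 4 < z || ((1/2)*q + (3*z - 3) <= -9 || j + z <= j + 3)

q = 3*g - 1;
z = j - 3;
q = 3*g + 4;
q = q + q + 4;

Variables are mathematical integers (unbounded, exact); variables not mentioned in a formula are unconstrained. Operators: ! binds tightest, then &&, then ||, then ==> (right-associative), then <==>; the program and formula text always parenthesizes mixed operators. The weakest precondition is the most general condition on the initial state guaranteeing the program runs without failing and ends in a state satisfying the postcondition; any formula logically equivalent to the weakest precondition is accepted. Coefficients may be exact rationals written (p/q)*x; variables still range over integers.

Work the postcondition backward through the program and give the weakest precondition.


Working backward. After the program, the postcondition z - 3*g + 4 < z || ((1/2)*q + (3*z - 3) <= -9 || j + z <= j + 3) must hold; in canonical form it is 3*g > 4 || (1/2)*q + 3*z <= -6 || z <= 3.
Before q := q + q + 4: 3*g > 4 || q + 3*z <= -8 || z <= 3
Before q := 3*g + 4: 3*g > 4 || 3*g + 3*z <= -12 || z <= 3
Before z := j - 3: 3*g > 4 || 3*g + 3*j <= -3 || j <= 6
Before q := 3*g - 1: 3*g > 4 || 3*g + 3*j <= -3 || j <= 6
Answer: WP = 3*g > 4 || 3*g + 3*j <= -3 || j <= 6


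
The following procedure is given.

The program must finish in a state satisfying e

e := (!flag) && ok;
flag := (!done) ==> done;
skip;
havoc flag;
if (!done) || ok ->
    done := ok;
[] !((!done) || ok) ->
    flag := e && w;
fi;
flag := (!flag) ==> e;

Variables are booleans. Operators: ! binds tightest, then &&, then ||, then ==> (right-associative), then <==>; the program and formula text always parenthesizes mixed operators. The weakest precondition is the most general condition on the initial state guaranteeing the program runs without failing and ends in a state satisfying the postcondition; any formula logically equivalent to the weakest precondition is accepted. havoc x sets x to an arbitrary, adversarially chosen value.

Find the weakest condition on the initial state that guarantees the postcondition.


Working backward. After the program, e must hold.
Before flag := (!flag) ==> e: e
Then branch requires e; else branch requires e.
Before the if: (((!done) || ok) ==> e) && ((!((!done) || ok)) ==> e)
Before havoc flag: (((!done) || ok) ==> e) && ((!((!done) || ok)) ==> e)
Before skip: (((!done) || ok) ==> e) && ((!((!done) || ok)) ==> e)
Before flag := (!done) ==> done: (((!done) || ok) ==> e) && ((!((!done) || ok)) ==> e)
Before e := (!flag) && ok: (((!done) || ok) ==> ((!flag) && ok)) && ((!((!done) || ok)) ==> ((!flag) && ok))
Answer: WP = (((!done) || ok) ==> ((!flag) && ok)) && ((!((!done) || ok)) ==> ((!flag) && ok))


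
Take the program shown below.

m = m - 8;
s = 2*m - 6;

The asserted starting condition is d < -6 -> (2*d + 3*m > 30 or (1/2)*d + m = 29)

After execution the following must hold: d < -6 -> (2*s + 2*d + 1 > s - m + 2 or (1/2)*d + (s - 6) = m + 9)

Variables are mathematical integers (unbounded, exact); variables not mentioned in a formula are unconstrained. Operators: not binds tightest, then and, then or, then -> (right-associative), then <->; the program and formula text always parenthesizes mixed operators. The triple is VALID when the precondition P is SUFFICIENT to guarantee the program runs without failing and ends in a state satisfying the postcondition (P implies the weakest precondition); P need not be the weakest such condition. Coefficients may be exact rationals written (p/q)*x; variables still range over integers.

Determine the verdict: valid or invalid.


Working backward. After the program, the postcondition d < -6 -> (2*s + 2*d + 1 > s - m + 2 or (1/2)*d + (s - 6) = m + 9) must hold; in canonical form it is d < -6 -> (2*d + m + s > 1 or (1/2)*d + s = m + 15).
Before s := 2*m - 6: d < -6 -> (2*d + 3*m > 7 or (1/2)*d + m = 21)
Before m := m - 8: d < -6 -> (2*d + 3*m > 31 or (1/2)*d + m = 29)
The weakest precondition is d < -6 -> (2*d + 3*m > 31 or (1/2)*d + m = 29).
Check whether d < -6 -> (2*d + 3*m > 30 or (1/2)*d + m = 29) implies it.
Countermodel: at the initial state d = -7, m = 15, the precondition holds but the weakest precondition fails.
Answer: invalid


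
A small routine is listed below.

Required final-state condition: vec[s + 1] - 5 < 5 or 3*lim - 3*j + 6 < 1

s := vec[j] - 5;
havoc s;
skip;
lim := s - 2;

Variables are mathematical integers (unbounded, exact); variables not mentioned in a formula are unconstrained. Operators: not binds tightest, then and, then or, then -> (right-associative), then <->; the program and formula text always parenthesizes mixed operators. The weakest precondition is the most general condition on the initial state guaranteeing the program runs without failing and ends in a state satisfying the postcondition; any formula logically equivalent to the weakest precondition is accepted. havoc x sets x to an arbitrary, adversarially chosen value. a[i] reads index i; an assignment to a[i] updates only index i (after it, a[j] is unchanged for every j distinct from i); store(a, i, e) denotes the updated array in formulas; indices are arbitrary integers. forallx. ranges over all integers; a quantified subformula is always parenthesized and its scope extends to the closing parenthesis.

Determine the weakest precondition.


Working backward. After the program, the postcondition vec[s + 1] - 5 < 5 or 3*lim - 3*j + 6 < 1 must hold; in canonical form it is vec[s + 1] < 10 or 3*lim < 3*j - 5.
Before lim := s - 2: vec[s + 1] < 10 or 3*s < 3*j + 1
Before skip: vec[s + 1] < 10 or 3*s < 3*j + 1
Before havoc s: forall s_1. (vec[s_1 + 1] < 10 or 3*s_1 < 3*j + 1)
Before s := vec[j] - 5: forall s_1. (vec[s_1 + 1] < 10 or 3*s_1 < 3*j + 1)
Answer: WP = forall s_1. (vec[s_1 + 1] < 10 or 3*s_1 < 3*j + 1)


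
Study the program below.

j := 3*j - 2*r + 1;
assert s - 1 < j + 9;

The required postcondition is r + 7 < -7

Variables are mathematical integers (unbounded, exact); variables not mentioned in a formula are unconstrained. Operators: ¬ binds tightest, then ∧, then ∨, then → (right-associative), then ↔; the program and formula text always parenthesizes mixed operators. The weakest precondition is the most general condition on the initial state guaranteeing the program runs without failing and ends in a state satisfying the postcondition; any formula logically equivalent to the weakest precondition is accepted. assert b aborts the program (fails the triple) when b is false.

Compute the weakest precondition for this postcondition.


Working backward. After the program, the postcondition r + 7 < -7 must hold; in canonical form it is r < -14.
Before assert s - 1 < j + 9: s < j + 10 ∧ r < -14
Before j := 3*j - 2*r + 1: 2*r + s < 3*j + 11 ∧ r < -14
Answer: WP = 2*r + s < 3*j + 11 ∧ r < -14


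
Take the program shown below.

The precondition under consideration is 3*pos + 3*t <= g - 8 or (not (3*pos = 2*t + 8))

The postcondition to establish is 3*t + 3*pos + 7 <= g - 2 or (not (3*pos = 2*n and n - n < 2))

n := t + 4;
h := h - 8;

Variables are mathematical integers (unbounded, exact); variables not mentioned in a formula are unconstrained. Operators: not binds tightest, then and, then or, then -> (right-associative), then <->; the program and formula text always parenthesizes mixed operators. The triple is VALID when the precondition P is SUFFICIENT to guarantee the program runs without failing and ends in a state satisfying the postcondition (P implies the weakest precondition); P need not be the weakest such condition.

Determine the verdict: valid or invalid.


Working backward. After the program, the postcondition 3*t + 3*pos + 7 <= g - 2 or (not (3*pos = 2*n and n - n < 2)) must hold; in canonical form it is 3*pos + 3*t <= g - 9 or (not (3*pos = 2*n)).
Before h := h - 8: 3*pos + 3*t <= g - 9 or (not (3*pos = 2*n))
Before n := t + 4: 3*pos + 3*t <= g - 9 or (not (3*pos = 2*t + 8))
The weakest precondition is 3*pos + 3*t <= g - 9 or (not (3*pos = 2*t + 8)).
Check whether 3*pos + 3*t <= g - 8 or (not (3*pos = 2*t + 8)) implies it.
Countermodel: at the initial state g = -4, pos = 0, t = -4, the precondition holds but the weakest precondition fails.
Answer: invalid


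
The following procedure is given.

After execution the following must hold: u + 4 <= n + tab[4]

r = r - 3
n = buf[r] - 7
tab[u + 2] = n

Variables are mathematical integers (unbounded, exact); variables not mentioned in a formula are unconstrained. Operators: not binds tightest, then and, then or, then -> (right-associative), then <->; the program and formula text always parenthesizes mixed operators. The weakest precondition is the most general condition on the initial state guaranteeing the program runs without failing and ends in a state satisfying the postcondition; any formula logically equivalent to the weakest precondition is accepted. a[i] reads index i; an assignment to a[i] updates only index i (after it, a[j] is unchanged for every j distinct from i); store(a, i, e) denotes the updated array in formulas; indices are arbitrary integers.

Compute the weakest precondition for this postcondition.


Working backward. After the program, the postcondition u + 4 <= n + tab[4] must hold; in canonical form it is u <= tab[4] + n - 4.
Before tab[u + 2] := n: u <= store(tab, u + 2, n)[4] + n - 4
Before n := buf[r] - 7: u <= buf[r] + store(tab, u + 2, buf[r] - 7)[4] - 11
Before r := r - 3: u <= buf[r - 3] + store(tab, u + 2, buf[r - 3] - 7)[4] - 11
Answer: WP = u <= buf[r - 3] + store(tab, u + 2, buf[r - 3] - 7)[4] - 11


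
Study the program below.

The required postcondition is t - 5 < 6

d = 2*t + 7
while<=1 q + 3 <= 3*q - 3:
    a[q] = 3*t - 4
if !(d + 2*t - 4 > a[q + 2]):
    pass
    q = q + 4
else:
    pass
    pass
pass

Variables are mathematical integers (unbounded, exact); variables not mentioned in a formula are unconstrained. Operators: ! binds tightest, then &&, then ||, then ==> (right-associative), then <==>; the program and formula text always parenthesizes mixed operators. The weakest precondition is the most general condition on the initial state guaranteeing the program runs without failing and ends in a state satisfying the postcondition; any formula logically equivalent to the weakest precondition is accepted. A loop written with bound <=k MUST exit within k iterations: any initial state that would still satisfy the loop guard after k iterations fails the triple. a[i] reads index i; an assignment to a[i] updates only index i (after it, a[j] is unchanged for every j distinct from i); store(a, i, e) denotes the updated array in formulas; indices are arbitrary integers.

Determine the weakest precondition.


Working backward. After the program, the postcondition t - 5 < 6 must hold; in canonical form it is t < 11.
Before skip: t < 11
Then branch requires t < 11; else branch requires t < 11.
Before the if: ((!(d + 2*t > a[q + 2] + 4)) ==> t < 11) && (d + 2*t > a[q + 2] + 4 ==> t < 11)
Before the loop (bound <=1), unroll the exhaustion recursion (WP_0 = exit-now case; WP_j = one more guarded iteration, up to j = 1):
  WP_0: (!(2*q >= 6)) && ((!(d + 2*t > a[q + 2] + 4)) ==> t < 11) && (d + 2*t > a[q + 2] + 4 ==> t < 11)
  WP_1: (2*q >= 6 ==> ((!(2*q >= 6)) && ((!(d + 2*t > store(a, q, 3*t - 4)[q + 2] + 4)) ==> t < 11) && (d + 2*t > store(a, q, 3*t - 4)[q + 2] + 4 ==> t < 11))) && ((!(2*q >= 6)) ==> (((!(d + 2*t > a[q + 2] + 4)) ==> t < 11) && (d + 2*t > a[q + 2] + 4 ==> t < 11)))
So before the loop: (2*q >= 6 ==> ((!(2*q >= 6)) && ((!(d + 2*t > store(a, q, 3*t - 4)[q + 2] + 4)) ==> t < 11) && (d + 2*t > store(a, q, 3*t - 4)[q + 2] + 4 ==> t < 11))) && ((!(2*q >= 6)) ==> (((!(d + 2*t > a[q + 2] + 4)) ==> t < 11) && (d + 2*t > a[q + 2] + 4 ==> t < 11)))
Before d := 2*t + 7: (2*q >= 6 ==> ((!(2*q >= 6)) && ((!(4*t > store(a, q, 3*t - 4)[q + 2] - 3)) ==> t < 11) && (4*t > store(a, q, 3*t - 4)[q + 2] - 3 ==> t < 11))) && ((!(2*q >= 6)) ==> (((!(4*t > a[q + 2] - 3)) ==> t < 11) && (4*t > a[q + 2] - 3 ==> t < 11)))
Answer: WP = (2*q >= 6 ==> ((!(2*q >= 6)) && ((!(4*t > store(a, q, 3*t - 4)[q + 2] - 3)) ==> t < 11) && (4*t > store(a, q, 3*t - 4)[q + 2] - 3 ==> t < 11))) && ((!(2*q >= 6)) ==> (((!(4*t > a[q + 2] - 3)) ==> t < 11) && (4*t > a[q + 2] - 3 ==> t < 11)))


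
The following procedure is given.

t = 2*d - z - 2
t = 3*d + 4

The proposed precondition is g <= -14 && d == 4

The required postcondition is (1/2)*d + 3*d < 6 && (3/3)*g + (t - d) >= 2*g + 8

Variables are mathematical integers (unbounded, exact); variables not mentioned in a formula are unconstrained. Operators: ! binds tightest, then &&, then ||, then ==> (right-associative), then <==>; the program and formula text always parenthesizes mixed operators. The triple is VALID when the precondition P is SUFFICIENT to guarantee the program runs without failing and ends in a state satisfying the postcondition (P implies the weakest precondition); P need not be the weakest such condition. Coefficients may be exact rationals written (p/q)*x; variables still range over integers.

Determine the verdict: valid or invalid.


Working backward. After the program, the postcondition (1/2)*d + 3*d < 6 && (3/3)*g + (t - d) >= 2*g + 8 must hold; in canonical form it is (7/2)*d < 6 && t >= d + g + 8.
Before t := 3*d + 4: (7/2)*d < 6 && 2*d >= g + 4
Before t := 2*d - z - 2: (7/2)*d < 6 && 2*d >= g + 4
The weakest precondition is (7/2)*d < 6 && 2*d >= g + 4.
Check whether g <= -14 && d == 4 implies it.
Countermodel: at the initial state d = 4, g = -14, the precondition holds but the weakest precondition fails.
Answer: invalid


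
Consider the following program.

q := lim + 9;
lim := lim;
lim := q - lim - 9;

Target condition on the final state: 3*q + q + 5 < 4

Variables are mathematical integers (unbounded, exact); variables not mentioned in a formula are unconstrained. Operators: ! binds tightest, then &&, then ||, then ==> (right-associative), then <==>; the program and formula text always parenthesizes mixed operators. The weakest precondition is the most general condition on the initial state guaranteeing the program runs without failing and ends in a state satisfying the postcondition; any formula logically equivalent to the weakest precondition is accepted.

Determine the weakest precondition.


Working backward. After the program, the postcondition 3*q + q + 5 < 4 must hold; in canonical form it is 4*q < -1.
Before lim := q - lim - 9: 4*q < -1
Before lim := lim: 4*q < -1
Before q := lim + 9: 4*lim < -37
Answer: WP = 4*lim < -37


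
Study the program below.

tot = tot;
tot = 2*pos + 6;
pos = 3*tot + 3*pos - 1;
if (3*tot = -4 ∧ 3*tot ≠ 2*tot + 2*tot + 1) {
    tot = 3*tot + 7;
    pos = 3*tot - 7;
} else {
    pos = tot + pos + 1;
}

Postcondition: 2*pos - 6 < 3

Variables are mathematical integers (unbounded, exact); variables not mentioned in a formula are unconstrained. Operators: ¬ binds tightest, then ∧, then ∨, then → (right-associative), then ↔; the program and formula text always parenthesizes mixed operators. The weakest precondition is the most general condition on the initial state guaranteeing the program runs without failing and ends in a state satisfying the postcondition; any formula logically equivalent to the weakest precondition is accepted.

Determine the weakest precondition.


Working backward. After the program, the postcondition 2*pos - 6 < 3 must hold; in canonical form it is 2*pos < 9.
Then branch requires 18*tot < -19; else branch requires 2*pos + 2*tot < 7.
Before the if: ((3*tot = -4 ∧ tot ≠ -1) → 18*tot < -19) ∧ ((¬(3*tot = -4 ∧ tot ≠ -1)) → 2*pos + 2*tot < 7)
Before pos := 3*tot + 3*pos - 1: ((3*tot = -4 ∧ tot ≠ -1) → 18*tot < -19) ∧ ((¬(3*tot = -4 ∧ tot ≠ -1)) → 6*pos + 8*tot < 9)
Before tot := 2*pos + 6: ((6*pos = -22 ∧ 2*pos ≠ -7) → 36*pos < -127) ∧ ((¬(6*pos = -22 ∧ 2*pos ≠ -7)) → 22*pos < -39)
Before tot := tot: ((6*pos = -22 ∧ 2*pos ≠ -7) → 36*pos < -127) ∧ ((¬(6*pos = -22 ∧ 2*pos ≠ -7)) → 22*pos < -39)
Answer: WP = ((6*pos = -22 ∧ 2*pos ≠ -7) → 36*pos < -127) ∧ ((¬(6*pos = -22 ∧ 2*pos ≠ -7)) → 22*pos < -39)


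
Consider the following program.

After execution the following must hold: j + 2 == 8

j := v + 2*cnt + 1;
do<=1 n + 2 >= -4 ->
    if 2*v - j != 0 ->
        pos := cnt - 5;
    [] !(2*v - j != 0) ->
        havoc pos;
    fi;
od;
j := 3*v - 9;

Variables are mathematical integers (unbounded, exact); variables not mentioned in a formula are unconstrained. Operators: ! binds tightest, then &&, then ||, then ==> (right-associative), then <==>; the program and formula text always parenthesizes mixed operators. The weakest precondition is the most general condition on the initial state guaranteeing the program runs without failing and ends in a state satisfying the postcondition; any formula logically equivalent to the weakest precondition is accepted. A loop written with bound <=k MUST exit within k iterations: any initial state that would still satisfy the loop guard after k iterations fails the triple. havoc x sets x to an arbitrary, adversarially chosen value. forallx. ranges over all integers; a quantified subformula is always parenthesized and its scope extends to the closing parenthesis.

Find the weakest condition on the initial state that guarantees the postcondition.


Working backward. After the program, the postcondition j + 2 == 8 must hold; in canonical form it is j == 6.
Before j := 3*v - 9: 3*v == 15
Before the loop (bound <=1), unroll the exhaustion recursion (WP_0 = exit-now case; WP_j = one more guarded iteration, up to j = 1):
  WP_0: (!(n >= -6)) && 3*v == 15
  WP_1: (n >= -6 ==> ((2*v != j ==> ((!(n >= -6)) && 3*v == 15)) && ((!(2*v != j)) ==> ((!(n >= -6)) && 3*v == 15)))) && ((!(n >= -6)) ==> 3*v == 15)
So before the loop: (n >= -6 ==> ((2*v != j ==> ((!(n >= -6)) && 3*v == 15)) && ((!(2*v != j)) ==> ((!(n >= -6)) && 3*v == 15)))) && ((!(n >= -6)) ==> 3*v == 15)
Before j := v + 2*cnt + 1: (n >= -6 ==> ((v != 2*cnt + 1 ==> ((!(n >= -6)) && 3*v == 15)) && ((!(v != 2*cnt + 1)) ==> ((!(n >= -6)) && 3*v == 15)))) && ((!(n >= -6)) ==> 3*v == 15)
Answer: WP = (n >= -6 ==> ((v != 2*cnt + 1 ==> ((!(n >= -6)) && 3*v == 15)) && ((!(v != 2*cnt + 1)) ==> ((!(n >= -6)) && 3*v == 15)))) && ((!(n >= -6)) ==> 3*v == 15)


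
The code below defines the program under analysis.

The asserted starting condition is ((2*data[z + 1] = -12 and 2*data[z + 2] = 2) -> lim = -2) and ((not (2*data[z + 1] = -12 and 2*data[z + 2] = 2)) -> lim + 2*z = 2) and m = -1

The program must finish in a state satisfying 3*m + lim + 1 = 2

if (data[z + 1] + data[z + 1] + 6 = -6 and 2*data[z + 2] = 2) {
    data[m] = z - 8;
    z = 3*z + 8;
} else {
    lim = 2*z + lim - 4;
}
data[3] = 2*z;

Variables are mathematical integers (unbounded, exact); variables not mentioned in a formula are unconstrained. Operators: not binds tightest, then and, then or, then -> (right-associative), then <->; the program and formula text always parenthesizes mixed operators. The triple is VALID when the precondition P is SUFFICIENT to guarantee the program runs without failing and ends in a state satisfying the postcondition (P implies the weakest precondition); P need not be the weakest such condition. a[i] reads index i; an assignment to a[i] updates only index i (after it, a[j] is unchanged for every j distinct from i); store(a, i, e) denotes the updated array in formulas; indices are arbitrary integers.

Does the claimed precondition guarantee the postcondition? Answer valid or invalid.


Working backward. After the program, the postcondition 3*m + lim + 1 = 2 must hold; in canonical form it is lim + 3*m = 1.
Before data[3] := 2*z: lim + 3*m = 1
Then branch requires lim + 3*m = 1; else branch requires lim + 3*m + 2*z = 5.
Before the if: ((2*data[z + 1] = -12 and 2*data[z + 2] = 2) -> lim + 3*m = 1) and ((not (2*data[z + 1] = -12 and 2*data[z + 2] = 2)) -> lim + 3*m + 2*z = 5)
The weakest precondition is ((2*data[z + 1] = -12 and 2*data[z + 2] = 2) -> lim + 3*m = 1) and ((not (2*data[z + 1] = -12 and 2*data[z + 2] = 2)) -> lim + 3*m + 2*z = 5).
Check whether ((2*data[z + 1] = -12 and 2*data[z + 2] = 2) -> lim = -2) and ((not (2*data[z + 1] = -12 and 2*data[z + 2] = 2)) -> lim + 2*z = 2) and m = -1 implies it.
Countermodel: at the initial state data = {[-6515] = -6, [-6514] = 1, elsewhere 1}, lim = -2, m = -1, z = -6516, the precondition holds but the weakest precondition fails.
Answer: invalid


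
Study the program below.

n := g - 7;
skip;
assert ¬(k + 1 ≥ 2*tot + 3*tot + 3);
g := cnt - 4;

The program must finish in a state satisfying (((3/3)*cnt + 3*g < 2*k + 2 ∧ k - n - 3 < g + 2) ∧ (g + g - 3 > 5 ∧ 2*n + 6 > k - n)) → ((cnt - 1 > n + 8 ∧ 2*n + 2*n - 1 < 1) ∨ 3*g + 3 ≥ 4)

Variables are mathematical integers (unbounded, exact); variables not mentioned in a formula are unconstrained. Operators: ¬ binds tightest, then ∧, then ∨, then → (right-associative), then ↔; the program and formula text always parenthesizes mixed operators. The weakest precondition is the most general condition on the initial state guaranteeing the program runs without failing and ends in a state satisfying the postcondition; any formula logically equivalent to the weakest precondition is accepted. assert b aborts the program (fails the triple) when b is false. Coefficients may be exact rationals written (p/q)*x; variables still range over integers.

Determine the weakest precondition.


Working backward. After the program, the postcondition (((3/3)*cnt + 3*g < 2*k + 2 ∧ k - n - 3 < g + 2) ∧ (g + g - 3 > 5 ∧ 2*n + 6 > k - n)) → ((cnt - 1 > n + 8 ∧ 2*n + 2*n - 1 < 1) ∨ 3*g + 3 ≥ 4) must hold; in canonical form it is (cnt + 3*g < 2*k + 2 ∧ k < g + n + 5 ∧ 2*g > 8 ∧ 3*n > k - 6) → ((cnt > n + 9 ∧ 4*n < 2) ∨ 3*g ≥ 1).
Before g := cnt - 4: (4*cnt < 2*k + 14 ∧ k < cnt + n + 1 ∧ 2*cnt > 16 ∧ 3*n > k - 6) → ((cnt > n + 9 ∧ 4*n < 2) ∨ 3*cnt ≥ 13)
Before assert ¬(k + 1 ≥ 2*tot + 3*tot + 3): (¬(k ≥ 5*tot + 2)) ∧ ((4*cnt < 2*k + 14 ∧ k < cnt + n + 1 ∧ 2*cnt > 16 ∧ 3*n > k - 6) → ((cnt > n + 9 ∧ 4*n < 2) ∨ 3*cnt ≥ 13))
Before skip: (¬(k ≥ 5*tot + 2)) ∧ ((4*cnt < 2*k + 14 ∧ k < cnt + n + 1 ∧ 2*cnt > 16 ∧ 3*n > k - 6) → ((cnt > n + 9 ∧ 4*n < 2) ∨ 3*cnt ≥ 13))
Before n := g - 7: (¬(k ≥ 5*tot + 2)) ∧ ((4*cnt < 2*k + 14 ∧ k < cnt + g - 6 ∧ 2*cnt > 16 ∧ 3*g > k + 15) → ((cnt > g + 2 ∧ 4*g < 30) ∨ 3*cnt ≥ 13))
Answer: WP = (¬(k ≥ 5*tot + 2)) ∧ ((4*cnt < 2*k + 14 ∧ k < cnt + g - 6 ∧ 2*cnt > 16 ∧ 3*g > k + 15) → ((cnt > g + 2 ∧ 4*g < 30) ∨ 3*cnt ≥ 13))


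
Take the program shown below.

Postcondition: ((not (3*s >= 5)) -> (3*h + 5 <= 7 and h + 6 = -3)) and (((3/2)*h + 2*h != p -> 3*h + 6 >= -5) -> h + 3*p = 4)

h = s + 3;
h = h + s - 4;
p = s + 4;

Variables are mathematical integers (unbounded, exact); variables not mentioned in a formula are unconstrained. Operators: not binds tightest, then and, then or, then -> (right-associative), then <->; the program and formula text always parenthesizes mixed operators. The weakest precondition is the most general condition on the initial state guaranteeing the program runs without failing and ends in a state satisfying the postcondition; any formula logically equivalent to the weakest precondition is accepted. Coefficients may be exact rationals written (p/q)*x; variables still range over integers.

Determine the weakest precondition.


Working backward. After the program, the postcondition ((not (3*s >= 5)) -> (3*h + 5 <= 7 and h + 6 = -3)) and (((3/2)*h + 2*h != p -> 3*h + 6 >= -5) -> h + 3*p = 4) must hold; in canonical form it is ((not (3*s >= 5)) -> (3*h <= 2 and h = -9)) and (((7/2)*h != p -> 3*h >= -11) -> h + 3*p = 4).
Before p := s + 4: ((not (3*s >= 5)) -> (3*h <= 2 and h = -9)) and (((7/2)*h != s + 4 -> 3*h >= -11) -> h + 3*s = -8)
Before h := h + s - 4: ((not (3*s >= 5)) -> (3*h + 3*s <= 14 and h + s = -5)) and (((7/2)*h + (5/2)*s != 18 -> 3*h + 3*s >= 1) -> h + 4*s = -4)
Before h := s + 3: ((not (3*s >= 5)) -> (6*s <= 5 and 2*s = -8)) and ((6*s != 15/2 -> 6*s >= -8) -> 5*s = -7)
Answer: WP = ((not (3*s >= 5)) -> (6*s <= 5 and 2*s = -8)) and ((6*s != 15/2 -> 6*s >= -8) -> 5*s = -7)


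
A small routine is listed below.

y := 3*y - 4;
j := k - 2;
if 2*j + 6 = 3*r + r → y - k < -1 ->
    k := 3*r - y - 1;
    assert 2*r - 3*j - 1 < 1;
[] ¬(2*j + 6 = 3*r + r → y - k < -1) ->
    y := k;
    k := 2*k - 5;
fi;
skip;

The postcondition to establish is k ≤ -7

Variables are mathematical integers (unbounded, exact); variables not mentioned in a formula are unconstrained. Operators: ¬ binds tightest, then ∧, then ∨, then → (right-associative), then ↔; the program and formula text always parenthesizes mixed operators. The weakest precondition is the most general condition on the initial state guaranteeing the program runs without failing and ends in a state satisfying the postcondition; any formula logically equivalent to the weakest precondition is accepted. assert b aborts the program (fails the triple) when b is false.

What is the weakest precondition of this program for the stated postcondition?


Working backward. After the program, k ≤ -7 must hold.
Before skip: k ≤ -7
Then branch requires 2*r < 3*j + 2 ∧ 3*r ≤ y - 6; else branch requires 2*k ≤ -2.
Before the if: ((2*j = 4*r - 6 → y < k - 1) → (2*r < 3*j + 2 ∧ 3*r ≤ y - 6)) ∧ ((¬(2*j = 4*r - 6 → y < k - 1)) → 2*k ≤ -2)
Before j := k - 2: ((2*k = 4*r - 2 → y < k - 1) → (2*r < 3*k - 4 ∧ 3*r ≤ y - 6)) ∧ ((¬(2*k = 4*r - 2 → y < k - 1)) → 2*k ≤ -2)
Before y := 3*y - 4: ((2*k = 4*r - 2 → 3*y < k + 3) → (2*r < 3*k - 4 ∧ 3*r ≤ 3*y - 10)) ∧ ((¬(2*k = 4*r - 2 → 3*y < k + 3)) → 2*k ≤ -2)
Answer: WP = ((2*k = 4*r - 2 → 3*y < k + 3) → (2*r < 3*k - 4 ∧ 3*r ≤ 3*y - 10)) ∧ ((¬(2*k = 4*r - 2 → 3*y < k + 3)) → 2*k ≤ -2)


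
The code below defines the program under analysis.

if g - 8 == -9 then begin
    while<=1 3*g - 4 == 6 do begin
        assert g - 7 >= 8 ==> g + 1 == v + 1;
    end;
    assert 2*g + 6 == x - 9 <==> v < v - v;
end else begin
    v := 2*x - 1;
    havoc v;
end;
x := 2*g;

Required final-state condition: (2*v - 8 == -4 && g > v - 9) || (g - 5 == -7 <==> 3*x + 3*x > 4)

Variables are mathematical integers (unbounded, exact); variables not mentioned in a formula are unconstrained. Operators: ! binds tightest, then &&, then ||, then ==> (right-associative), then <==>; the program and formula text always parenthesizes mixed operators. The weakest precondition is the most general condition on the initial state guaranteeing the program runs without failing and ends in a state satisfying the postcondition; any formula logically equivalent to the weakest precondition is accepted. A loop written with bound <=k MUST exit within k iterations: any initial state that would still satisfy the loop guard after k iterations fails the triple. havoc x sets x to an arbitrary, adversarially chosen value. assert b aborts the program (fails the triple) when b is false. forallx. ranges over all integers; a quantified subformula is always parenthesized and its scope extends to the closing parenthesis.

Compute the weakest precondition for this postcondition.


Working backward. After the program, the postcondition (2*v - 8 == -4 && g > v - 9) || (g - 5 == -7 <==> 3*x + 3*x > 4) must hold; in canonical form it is (2*v == 4 && g > v - 9) || (g == -2 <==> 6*x > 4).
Before x := 2*g: (2*v == 4 && g > v - 9) || (g == -2 <==> 12*g > 4)
Then branch requires (3*g == 10 ==> ((g >= 15 ==> g == v) && (!(3*g == 10)) && (2*g == x - 15 <==> v < 0) && ((2*v == 4 && g > v - 9) || (g == -2 <==> 12*g > 4)))) && ((!(3*g == 10)) ==> ((2*g == x - 15 <==> v < 0) && ((2*v == 4 && g > v - 9) || (g == -2 <==> 12*g > 4)))); else branch requires forall v_1. ((2*v_1 == 4 && g > v_1 - 9) || (g == -2 <==> 12*g > 4)).
Before the if: (g == -1 ==> ((3*g == 10 ==> ((g >= 15 ==> g == v) && (!(3*g == 10)) && (2*g == x - 15 <==> v < 0) && ((2*v == 4 && g > v - 9) || (g == -2 <==> 12*g > 4)))) && ((!(3*g == 10)) ==> ((2*g == x - 15 <==> v < 0) && ((2*v == 4 && g > v - 9) || (g == -2 <==> 12*g > 4)))))) && ((!(g == -1)) ==> (forall v_1. ((2*v_1 == 4 && g > v_1 - 9) || (g == -2 <==> 12*g > 4))))
Answer: WP = (g == -1 ==> ((3*g == 10 ==> ((g >= 15 ==> g == v) && (!(3*g == 10)) && (2*g == x - 15 <==> v < 0) && ((2*v == 4 && g > v - 9) || (g == -2 <==> 12*g > 4)))) && ((!(3*g == 10)) ==> ((2*g == x - 15 <==> v < 0) && ((2*v == 4 && g > v - 9) || (g == -2 <==> 12*g > 4)))))) && ((!(g == -1)) ==> (forall v_1. ((2*v_1 == 4 && g > v_1 - 9) || (g == -2 <==> 12*g > 4))))


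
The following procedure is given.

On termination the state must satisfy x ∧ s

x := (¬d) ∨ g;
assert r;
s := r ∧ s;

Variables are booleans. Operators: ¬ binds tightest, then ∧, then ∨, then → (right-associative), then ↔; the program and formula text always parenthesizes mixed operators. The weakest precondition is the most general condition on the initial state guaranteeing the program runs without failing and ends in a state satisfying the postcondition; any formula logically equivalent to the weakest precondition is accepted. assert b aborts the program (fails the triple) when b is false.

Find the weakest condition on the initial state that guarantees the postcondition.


Working backward. After the program, x ∧ s must hold.
Before s := r ∧ s: x ∧ r ∧ s
Before assert r: r ∧ x ∧ s
Before x := (¬d) ∨ g: r ∧ ((¬d) ∨ g) ∧ s
Answer: WP = r ∧ ((¬d) ∨ g) ∧ s
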